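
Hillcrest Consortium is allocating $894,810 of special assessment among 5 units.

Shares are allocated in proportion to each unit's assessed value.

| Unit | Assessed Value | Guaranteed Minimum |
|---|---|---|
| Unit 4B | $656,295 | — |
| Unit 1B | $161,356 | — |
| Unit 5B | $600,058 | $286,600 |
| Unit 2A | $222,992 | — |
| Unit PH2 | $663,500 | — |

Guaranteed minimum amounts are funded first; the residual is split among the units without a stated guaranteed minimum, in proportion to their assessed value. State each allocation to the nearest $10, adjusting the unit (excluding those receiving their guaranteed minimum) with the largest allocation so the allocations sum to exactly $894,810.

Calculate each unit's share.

Unit 4B: $234,230; Unit 1B: $57,590; Unit 5B: $286,600; Unit 2A: $79,590; Unit PH2: $236,800

Guaranteed amounts: Unit 5B $286,600. Balance $608,210.
Balance split over remaining assessed value 1,704,143: Unit 4B 234,232.21 → $234,230; Unit 1B 57,588.09 → $57,590; Unit 2A 79,586.02 → $79,590; Unit PH2 236,803.68 → $236,800.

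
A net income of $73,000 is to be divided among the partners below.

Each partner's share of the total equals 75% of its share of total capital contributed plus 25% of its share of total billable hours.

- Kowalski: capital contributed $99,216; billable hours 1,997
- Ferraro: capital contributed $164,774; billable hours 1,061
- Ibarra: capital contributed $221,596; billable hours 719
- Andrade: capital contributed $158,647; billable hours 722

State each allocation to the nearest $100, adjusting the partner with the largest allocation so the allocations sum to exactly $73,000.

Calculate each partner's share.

Capital contributed total 644,233; billable hours total 4,499.
Blended shares (75% capital contributed + 25% billable hours): Kowalski 0.2265; Ferraro 0.2508; Ibarra 0.2979; Andrade 0.2248.
Unrounded shares: Kowalski 16,532.59; Ferraro 18,307.18; Ibarra 21,748.88; Andrade 16,411.34.
At nearest $100: Kowalski $16,500; Ferraro $18,300; Ibarra $21,700; Andrade $16,400. Sum = $72,900.
Difference $73,000 − $72,900 = +$100 applied to largest allocation (Ibarra): Ibarra becomes $21,800.

Kowalski: $16,500 · Ferraro: $18,300 · Ibarra: $21,800 · Andrade: $16,400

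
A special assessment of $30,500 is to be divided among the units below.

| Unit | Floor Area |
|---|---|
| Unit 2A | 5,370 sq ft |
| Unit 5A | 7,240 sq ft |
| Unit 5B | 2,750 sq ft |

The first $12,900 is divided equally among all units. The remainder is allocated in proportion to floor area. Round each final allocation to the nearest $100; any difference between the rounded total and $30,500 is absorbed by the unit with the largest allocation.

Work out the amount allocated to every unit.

Equal tier: $12,900 ÷ 3 = $4,300 apiece.
Remainder $17,600 by floor area (total 15,360): Unit 2A 6,153.12 → $6,200; Unit 5A 8,295.83 → $8,300; Unit 5B 3,151.04 → $3,200.
Rounding difference −$100 on remainder applied to Unit 5A.
Totals: Unit 2A $4,300 + $6,200 = $10,500; Unit 5A $4,300 + $8,200 = $12,500; Unit 5B $4,300 + $3,200 = $7,500.

Unit 2A: $10,500 | Unit 5A: $12,500 | Unit 5B: $7,500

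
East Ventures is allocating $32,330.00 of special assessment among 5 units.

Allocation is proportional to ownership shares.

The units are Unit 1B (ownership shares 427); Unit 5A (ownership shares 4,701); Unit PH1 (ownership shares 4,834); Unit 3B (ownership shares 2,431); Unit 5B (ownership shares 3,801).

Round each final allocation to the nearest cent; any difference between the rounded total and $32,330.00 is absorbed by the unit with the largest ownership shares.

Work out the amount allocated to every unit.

Ownership shares total: 427 + 4,701 + 4,834 + 2,431 + 3,801 = 16,194.
Raw shares: Unit 1B 852.4707; Unit 5A 9,385.1630; Unit PH1 9,650.6867; Unit 3B 4,853.2932; Unit 5B 7,588.3864.
Rounded to nearest cent: Unit 1B $852.47; Unit 5A $9,385.16; Unit PH1 $9,650.69; Unit 3B $4,853.29; Unit 5B $7,588.39. Sum = $32,330.00.
No rounding difference to absorb.

Unit 1B: $852.47 · Unit 5A: $9,385.16 · Unit PH1: $9,650.69 · Unit 3B: $4,853.29 · Unit 5B: $7,588.39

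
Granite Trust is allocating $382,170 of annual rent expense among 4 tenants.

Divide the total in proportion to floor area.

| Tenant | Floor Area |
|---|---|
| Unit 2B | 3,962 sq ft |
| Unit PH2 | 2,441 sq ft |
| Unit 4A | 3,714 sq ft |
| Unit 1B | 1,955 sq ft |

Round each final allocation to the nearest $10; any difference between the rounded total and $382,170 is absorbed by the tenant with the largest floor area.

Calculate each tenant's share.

Unit 2B: $125,420 · Unit PH2: $77,280 · Unit 4A: $117,580 · Unit 1B: $61,890

Floor area total: 12,072.
Unrounded shares: Unit 2B 3,962/12,072 × $382,170 = 125,427.23; Unit PH2 2,441/12,072 × $382,170 = 77,276.09; Unit 4A 3,714/12,072 × $382,170 = 117,576.16; Unit 1B 1,955/12,072 × $382,170 = 61,890.52.
Rounded to nearest $10: Unit 2B $125,430; Unit PH2 $77,280; Unit 4A $117,580; Unit 1B $61,890. Sum = $382,180.
Difference $382,170 − $382,180 = −$10 applied to largest floor area (Unit 2B): Unit 2B becomes $125,420.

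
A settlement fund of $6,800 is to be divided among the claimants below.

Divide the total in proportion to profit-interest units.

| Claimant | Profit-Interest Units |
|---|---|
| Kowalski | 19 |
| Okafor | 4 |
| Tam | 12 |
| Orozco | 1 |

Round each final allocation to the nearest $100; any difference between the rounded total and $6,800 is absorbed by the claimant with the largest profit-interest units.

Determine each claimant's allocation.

Kowalski: $3,500 | Okafor: $800 | Tam: $2,300 | Orozco: $200

Combined profit-interest units = 36.
Proportional shares: Kowalski 19/36 × $6,800 = 3,588.89; Okafor 4/36 × $6,800 = 755.56; Tam 12/36 × $6,800 = 2,266.67; Orozco 1/36 × $6,800 = 188.89.
Rounded to nearest $100: Kowalski $3,600; Okafor $800; Tam $2,300; Orozco $200. Sum = $6,900.
Difference $6,800 − $6,900 = −$100 applied to largest profit-interest units (Kowalski): Kowalski becomes $3,500.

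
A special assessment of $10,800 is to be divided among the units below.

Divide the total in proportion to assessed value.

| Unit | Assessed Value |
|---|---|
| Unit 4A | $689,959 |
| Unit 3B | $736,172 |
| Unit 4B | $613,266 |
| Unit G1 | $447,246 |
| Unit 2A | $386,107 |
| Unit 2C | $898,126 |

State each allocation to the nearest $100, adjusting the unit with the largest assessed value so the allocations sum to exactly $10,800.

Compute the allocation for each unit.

Unit 4A: $2,000 · Unit 3B: $2,100 · Unit 4B: $1,800 · Unit G1: $1,300 · Unit 2A: $1,100 · Unit 2C: $2,500

Assessed value total: 3,770,876.
Pro-rata amounts: Unit 4A 689,959/3,770,876 × $10,800 = 1,976.08; Unit 3B 736,172/3,770,876 × $10,800 = 2,108.44; Unit 4B 613,266/3,770,876 × $10,800 = 1,756.43; Unit G1 447,246/3,770,876 × $10,800 = 1,280.94; Unit 2A 386,107/3,770,876 × $10,800 = 1,105.83; Unit 2C 898,126/3,770,876 × $10,800 = 2,572.28.
Rounded to nearest $100: Unit 4A $2,000; Unit 3B $2,100; Unit 4B $1,800; Unit G1 $1,300; Unit 2A $1,100; Unit 2C $2,600. Sum = $10,900.
Difference $10,800 − $10,900 = −$100 applied to largest assessed value (Unit 2C): Unit 2C becomes $2,500.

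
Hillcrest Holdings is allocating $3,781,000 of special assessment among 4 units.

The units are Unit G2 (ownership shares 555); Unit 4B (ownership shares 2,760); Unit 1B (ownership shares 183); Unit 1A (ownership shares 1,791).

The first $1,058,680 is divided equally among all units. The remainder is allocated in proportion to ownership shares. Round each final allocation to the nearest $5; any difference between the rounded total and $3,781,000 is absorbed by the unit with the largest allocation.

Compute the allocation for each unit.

Unit G2: $550,335 · Unit 4B: $1,685,280 · Unit 1B: $358,865 · Unit 1A: $1,186,520

Equal tier: $1,058,680 ÷ 4 = $264,670 apiece.
Remainder $2,722,320 by ownership shares (total 5,289): Unit G2 285,666.02 → $285,665; Unit 4B 1,420,609.42 → $1,420,610; Unit 1B 94,192.58 → $94,195; Unit 1A 921,851.98 → $921,850.
Totals: Unit G2 $264,670 + $285,665 = $550,335; Unit 4B $264,670 + $1,420,610 = $1,685,280; Unit 1B $264,670 + $94,195 = $358,865; Unit 1A $264,670 + $921,850 = $1,186,520.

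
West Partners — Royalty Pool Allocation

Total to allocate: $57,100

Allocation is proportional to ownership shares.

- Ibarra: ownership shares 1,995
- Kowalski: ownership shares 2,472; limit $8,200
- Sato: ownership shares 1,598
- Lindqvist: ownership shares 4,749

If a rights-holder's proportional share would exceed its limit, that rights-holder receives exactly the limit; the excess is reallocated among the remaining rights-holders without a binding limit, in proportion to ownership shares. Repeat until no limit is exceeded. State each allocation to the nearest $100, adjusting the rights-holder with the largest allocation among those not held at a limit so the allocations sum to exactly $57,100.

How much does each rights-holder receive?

Ownership shares total: 10,814.
Pro-rata shares before constraints: Ibarra 10,533.98; Kowalski 13,052.64; Sato 8,437.75; Lindqvist 25,075.63.
Capped: Kowalski ($8,200); balance $48,900 reallocated over remaining ownership shares 8,342.
Remaining shares: Ibarra 11,694.50 → $11,700; Sato 9,367.32 → $9,400; Lindqvist 27,838.18 → $27,800.

Ibarra: $11,700 · Kowalski: $8,200 · Sato: $9,400 · Lindqvist: $27,800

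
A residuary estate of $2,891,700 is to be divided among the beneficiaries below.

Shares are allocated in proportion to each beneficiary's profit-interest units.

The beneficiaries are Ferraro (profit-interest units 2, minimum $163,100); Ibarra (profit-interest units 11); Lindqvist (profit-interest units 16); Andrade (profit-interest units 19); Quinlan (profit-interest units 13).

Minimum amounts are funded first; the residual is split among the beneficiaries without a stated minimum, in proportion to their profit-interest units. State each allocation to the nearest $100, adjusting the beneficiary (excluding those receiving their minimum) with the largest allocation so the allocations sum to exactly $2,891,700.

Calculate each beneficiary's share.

Minimums first: Ferraro $163,100. Remaining pool $2,728,600.
Remaining pool split over remaining profit-interest units 59: Ibarra 508,722.03 → $508,700; Lindqvist 739,959.32 → $740,000; Andrade 878,701.69 → $878,700; Quinlan 601,216.95 → $601,200.

Ferraro: $163,100 · Ibarra: $508,700 · Lindqvist: $740,000 · Andrade: $878,700 · Quinlan: $601,200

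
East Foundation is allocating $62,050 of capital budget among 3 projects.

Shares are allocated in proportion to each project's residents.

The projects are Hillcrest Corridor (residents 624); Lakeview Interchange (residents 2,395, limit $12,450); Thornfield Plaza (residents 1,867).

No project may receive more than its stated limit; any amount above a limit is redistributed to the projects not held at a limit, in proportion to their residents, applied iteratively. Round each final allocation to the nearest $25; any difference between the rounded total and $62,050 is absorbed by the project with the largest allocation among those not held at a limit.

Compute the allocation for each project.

Residents total: 4,886.
Proportional shares (ignoring caps): Hillcrest Corridor 7,924.52; Lakeview Interchange 30,415.42; Thornfield Plaza 23,710.06.
Capped: Lakeview Interchange ($12,450); residual $49,600 reallocated over remaining residents 2,491.
Shares after redistribution: Hillcrest Corridor 12,424.89 → $12,425; Thornfield Plaza 37,175.11 → $37,175.

Hillcrest Corridor: $12,425 | Lakeview Interchange: $12,450 | Thornfield Plaza: $37,175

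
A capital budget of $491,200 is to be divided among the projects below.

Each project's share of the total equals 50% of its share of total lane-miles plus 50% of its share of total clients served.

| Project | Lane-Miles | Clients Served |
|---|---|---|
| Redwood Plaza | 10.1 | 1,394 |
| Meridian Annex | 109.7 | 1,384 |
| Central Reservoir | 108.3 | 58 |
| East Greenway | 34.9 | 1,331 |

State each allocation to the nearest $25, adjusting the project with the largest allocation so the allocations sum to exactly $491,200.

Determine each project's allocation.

Lane-miles total 263; clients served total 4,167.
Combined weights (50% lane-miles + 50% clients served): Redwood Plaza 0.1865; Meridian Annex 0.3746; Central Reservoir 0.2129; East Greenway 0.2261.
Proportional shares: Redwood Plaza 91,593.15; Meridian Annex 184,014.25; Central Reservoir 104,553.38; East Greenway 111,039.21.
At nearest $25: Redwood Plaza $91,600; Meridian Annex $184,025; Central Reservoir $104,550; East Greenway $111,050. Sum = $491,225.
Difference $491,200 − $491,225 = −$25 applied to largest allocation (Meridian Annex): Meridian Annex becomes $184,000.

Redwood Plaza: $91,600 | Meridian Annex: $184,000 | Central Reservoir: $104,550 | East Greenway: $111,050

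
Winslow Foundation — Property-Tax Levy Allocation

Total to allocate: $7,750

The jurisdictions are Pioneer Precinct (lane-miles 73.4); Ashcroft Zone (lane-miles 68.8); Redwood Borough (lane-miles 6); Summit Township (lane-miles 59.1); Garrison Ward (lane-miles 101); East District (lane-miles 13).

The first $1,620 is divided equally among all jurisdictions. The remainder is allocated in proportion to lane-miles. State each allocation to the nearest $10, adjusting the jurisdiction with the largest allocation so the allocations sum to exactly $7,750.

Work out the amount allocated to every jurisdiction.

Pioneer Precinct: $1,670; Ashcroft Zone: $1,580; Redwood Borough: $380; Summit Township: $1,400; Garrison Ward: $2,200; East District: $520

$1,620 shared equally gives $270 per jurisdiction.
Remainder $6,130 by lane-miles (total 321.3): Pioneer Precinct 1,400.38 → $1,400; Ashcroft Zone 1,312.62 → $1,310; Redwood Borough 114.47 → $110; Summit Township 1,127.55 → $1,130; Garrison Ward 1,926.95 → $1,930; East District 248.02 → $250.
Totals: Pioneer Precinct $270 + $1,400 = $1,670; Ashcroft Zone $270 + $1,310 = $1,580; Redwood Borough $270 + $110 = $380; Summit Township $270 + $1,130 = $1,400; Garrison Ward $270 + $1,930 = $2,200; East District $270 + $250 = $520.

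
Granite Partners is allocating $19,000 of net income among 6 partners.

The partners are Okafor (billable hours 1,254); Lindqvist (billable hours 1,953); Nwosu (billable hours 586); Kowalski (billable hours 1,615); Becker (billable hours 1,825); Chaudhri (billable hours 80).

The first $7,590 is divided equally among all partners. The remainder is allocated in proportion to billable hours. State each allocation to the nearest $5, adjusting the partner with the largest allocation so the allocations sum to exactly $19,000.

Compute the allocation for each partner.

Okafor: $3,220 | Lindqvist: $4,315 | Nwosu: $2,180 | Kowalski: $3,785 | Becker: $4,110 | Chaudhri: $1,390

$7,590 shared equally gives $1,265 per partner.
Remainder $11,410 by billable hours (total 7,313): Okafor 1,956.53 → $1,955; Lindqvist 3,047.14 → $3,045; Nwosu 914.30 → $915; Kowalski 2,519.78 → $2,520; Becker 2,847.43 → $2,845; Chaudhri 124.82 → $125.
Rounding difference +$5 on remainder applied to Lindqvist.
Totals: Okafor $1,265 + $1,955 = $3,220; Lindqvist $1,265 + $3,050 = $4,315; Nwosu $1,265 + $915 = $2,180; Kowalski $1,265 + $2,520 = $3,785; Becker $1,265 + $2,845 = $4,110; Chaudhri $1,265 + $125 = $1,390.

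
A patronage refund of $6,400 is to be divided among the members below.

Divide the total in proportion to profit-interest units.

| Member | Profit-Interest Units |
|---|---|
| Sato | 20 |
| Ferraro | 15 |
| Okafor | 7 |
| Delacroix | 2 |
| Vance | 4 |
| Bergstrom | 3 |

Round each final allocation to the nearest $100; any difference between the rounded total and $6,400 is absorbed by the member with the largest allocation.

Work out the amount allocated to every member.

Sum of profit-interest units: 51.
Unrounded shares: Sato 20/51 × $6,400 = 2,509.80; Ferraro 15/51 × $6,400 = 1,882.35; Okafor 7/51 × $6,400 = 878.43; Delacroix 2/51 × $6,400 = 250.98; Vance 4/51 × $6,400 = 501.96; Bergstrom 3/51 × $6,400 = 376.47.
At nearest $100: Sato $2,500; Ferraro $1,900; Okafor $900; Delacroix $300; Vance $500; Bergstrom $400. Sum = $6,500.
Difference $6,400 − $6,500 = −$100 applied to largest allocation (Sato): Sato becomes $2,400.

Sato: $2,400; Ferraro: $1,900; Okafor: $900; Delacroix: $300; Vance: $500; Bergstrom: $400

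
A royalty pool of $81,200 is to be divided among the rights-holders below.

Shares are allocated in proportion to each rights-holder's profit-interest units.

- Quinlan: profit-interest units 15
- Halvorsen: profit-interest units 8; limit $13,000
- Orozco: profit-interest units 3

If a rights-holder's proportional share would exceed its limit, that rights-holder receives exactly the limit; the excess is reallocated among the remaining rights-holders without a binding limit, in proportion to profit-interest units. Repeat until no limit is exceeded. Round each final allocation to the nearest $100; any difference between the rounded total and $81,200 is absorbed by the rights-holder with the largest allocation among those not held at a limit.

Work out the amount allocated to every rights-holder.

Combined profit-interest units = 26.
Pro-rata shares before constraints: Quinlan 46,846.15; Halvorsen 24,984.62; Orozco 9,369.23.
Cap binds for Halvorsen ($13,000); remaining pool $68,200 reallocated over remaining profit-interest units 18.
Remaining shares: Quinlan 56,833.33 → $56,800; Orozco 11,366.67 → $11,400.

Quinlan: $56,800 | Halvorsen: $13,000 | Orozco: $11,400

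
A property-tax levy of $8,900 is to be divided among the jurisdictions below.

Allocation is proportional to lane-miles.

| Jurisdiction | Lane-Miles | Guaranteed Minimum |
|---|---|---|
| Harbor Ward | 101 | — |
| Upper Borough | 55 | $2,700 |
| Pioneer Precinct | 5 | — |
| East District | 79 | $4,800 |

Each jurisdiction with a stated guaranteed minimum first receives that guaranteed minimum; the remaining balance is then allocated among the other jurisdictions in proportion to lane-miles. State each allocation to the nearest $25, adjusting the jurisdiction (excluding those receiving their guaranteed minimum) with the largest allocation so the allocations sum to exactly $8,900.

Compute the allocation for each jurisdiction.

Harbor Ward: $1,325; Upper Borough: $2,700; Pioneer Precinct: $75; East District: $4,800

Fund the minimums — Upper Borough $2,700; East District $4,800. Balance $1,400.
Balance split over remaining lane-miles 106: Harbor Ward 1,333.96 → $1,325; Pioneer Precinct 66.04 → $75.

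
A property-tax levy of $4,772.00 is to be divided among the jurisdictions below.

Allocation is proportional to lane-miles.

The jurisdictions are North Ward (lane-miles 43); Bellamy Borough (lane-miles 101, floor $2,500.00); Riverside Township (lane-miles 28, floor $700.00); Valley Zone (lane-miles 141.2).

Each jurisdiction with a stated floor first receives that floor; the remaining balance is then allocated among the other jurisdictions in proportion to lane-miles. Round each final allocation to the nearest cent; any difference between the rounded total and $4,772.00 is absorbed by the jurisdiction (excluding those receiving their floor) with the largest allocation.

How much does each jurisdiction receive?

North Ward: $366.97 · Bellamy Borough: $2,500.00 · Riverside Township: $700.00 · Valley Zone: $1,205.03

Fund the minimums — Bellamy Borough $2,500.00; Riverside Township $700.00. Residual $1,572.00.
Residual split over remaining lane-miles 184.2: North Ward 366.9707 → $366.97; Valley Zone 1,205.0293 → $1,205.03.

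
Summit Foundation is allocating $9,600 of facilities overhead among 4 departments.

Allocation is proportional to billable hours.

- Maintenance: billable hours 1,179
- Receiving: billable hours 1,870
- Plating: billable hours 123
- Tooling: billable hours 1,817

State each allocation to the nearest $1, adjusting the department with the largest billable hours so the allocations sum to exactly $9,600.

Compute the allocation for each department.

Maintenance: $2,269; Receiving: $3,598; Plating: $237; Tooling: $3,496

Billable hours total: 1,179 + 1,870 + 123 + 1,817 = 4,989.
Pro-rata amounts: Maintenance 2,268.67; Receiving 3,598.32; Plating 236.68; Tooling 3,496.33.
At nearest $1: Maintenance $2,269; Receiving $3,598; Plating $237; Tooling $3,496. Sum = $9,600.
No rounding difference to absorb.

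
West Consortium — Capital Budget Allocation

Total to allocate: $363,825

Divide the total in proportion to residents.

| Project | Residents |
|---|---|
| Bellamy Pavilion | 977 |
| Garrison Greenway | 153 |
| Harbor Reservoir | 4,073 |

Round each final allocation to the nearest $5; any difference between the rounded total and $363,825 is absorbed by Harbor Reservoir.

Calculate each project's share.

Combined residents = 5,203.
Raw shares: Bellamy Pavilion 977/5,203 × $363,825 = 68,317.71; Garrison Greenway 153/5,203 × $363,825 = 10,698.68; Harbor Reservoir 4,073/5,203 × $363,825 = 284,808.62.
After rounding ($5): Bellamy Pavilion $68,320; Garrison Greenway $10,700; Harbor Reservoir $284,810. Sum = $363,830.
Difference $363,825 − $363,830 = −$5 applied to Harbor Reservoir: Harbor Reservoir becomes $284,805.

Bellamy Pavilion: $68,320; Garrison Greenway: $10,700; Harbor Reservoir: $284,805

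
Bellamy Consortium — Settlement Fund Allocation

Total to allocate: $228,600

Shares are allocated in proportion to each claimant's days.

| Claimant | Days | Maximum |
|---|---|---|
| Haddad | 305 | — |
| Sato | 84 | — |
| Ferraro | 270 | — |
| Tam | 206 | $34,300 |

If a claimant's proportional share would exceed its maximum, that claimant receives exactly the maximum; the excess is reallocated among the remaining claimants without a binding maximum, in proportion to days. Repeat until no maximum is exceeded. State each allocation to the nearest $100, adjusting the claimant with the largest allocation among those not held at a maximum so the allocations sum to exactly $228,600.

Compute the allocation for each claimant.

Haddad: $89,900 · Sato: $24,800 · Ferraro: $79,600 · Tam: $34,300

Combined days = 865.
Proportional shares (ignoring caps): Haddad 80,604.62; Sato 22,199.31; Ferraro 71,354.91; Tam 54,441.16.
Capped: Tam ($34,300); remaining pool $194,300 reallocated over remaining days 659.
Redistributed shares: Haddad 89,926.40 → $89,900; Sato 24,766.62 → $24,800; Ferraro 79,606.98 → $79,600.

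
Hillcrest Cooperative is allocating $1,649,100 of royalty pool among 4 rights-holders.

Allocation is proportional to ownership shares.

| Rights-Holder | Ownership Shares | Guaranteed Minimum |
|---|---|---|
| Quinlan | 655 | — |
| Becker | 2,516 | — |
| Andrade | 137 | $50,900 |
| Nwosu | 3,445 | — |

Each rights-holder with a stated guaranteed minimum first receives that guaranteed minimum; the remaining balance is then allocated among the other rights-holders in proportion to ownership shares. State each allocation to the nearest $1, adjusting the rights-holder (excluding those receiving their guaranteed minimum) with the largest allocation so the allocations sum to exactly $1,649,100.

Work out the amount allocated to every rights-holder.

Quinlan: $158,226; Becker: $607,780; Andrade: $50,900; Nwosu: $832,194

Fund the minimums — Andrade $50,900. Residual $1,598,200.
Residual split over remaining ownership shares 6,616: Quinlan 158,225.67 → $158,226; Becker 607,779.81 → $607,780; Nwosu 832,194.53 → $832,195.
Rounding difference −$1 applied to Nwosu → $832,194.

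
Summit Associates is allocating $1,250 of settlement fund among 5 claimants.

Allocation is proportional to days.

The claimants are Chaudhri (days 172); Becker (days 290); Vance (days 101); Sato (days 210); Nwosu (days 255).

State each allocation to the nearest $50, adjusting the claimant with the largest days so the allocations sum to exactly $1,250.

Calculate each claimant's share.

Days total: 1,028.
Raw shares: Chaudhri 172/1,028 × $1,250 = 209.14; Becker 290/1,028 × $1,250 = 352.63; Vance 101/1,028 × $1,250 = 122.81; Sato 210/1,028 × $1,250 = 255.35; Nwosu 255/1,028 × $1,250 = 310.07.
At nearest $50: Chaudhri $200; Becker $350; Vance $100; Sato $250; Nwosu $300. Sum = $1,200.
Difference $1,250 − $1,200 = +$50 applied to largest days (Becker): Becker becomes $400.

Chaudhri: $200 | Becker: $400 | Vance: $100 | Sato: $250 | Nwosu: $300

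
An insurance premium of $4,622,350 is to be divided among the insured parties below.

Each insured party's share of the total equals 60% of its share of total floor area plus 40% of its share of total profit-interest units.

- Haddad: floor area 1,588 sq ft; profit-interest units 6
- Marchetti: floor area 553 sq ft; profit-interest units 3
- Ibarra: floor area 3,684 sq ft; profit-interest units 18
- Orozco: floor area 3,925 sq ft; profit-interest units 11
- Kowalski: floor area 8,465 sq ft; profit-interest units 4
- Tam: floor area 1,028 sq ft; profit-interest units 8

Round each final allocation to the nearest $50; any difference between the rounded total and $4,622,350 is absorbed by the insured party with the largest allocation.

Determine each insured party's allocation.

Haddad: $450,750 · Marchetti: $190,650 · Ibarra: $1,196,600 · Orozco: $972,450 · Kowalski: $1,367,900 · Tam: $444,000

Totals — floor area 19,243, profit-interest units 50.
Composite weights (60% floor area + 40% profit-interest units): Haddad 0.0975; Marchetti 0.0412; Ibarra 0.2589; Orozco 0.2104; Kowalski 0.2959; Tam 0.0961.
Proportional shares: Haddad 450,744.34; Marchetti 190,637.89; Ibarra 1,196,577.32; Orozco 972,460.00; Kowalski 1,367,938.88; Tam 443,991.57.
Rounded to nearest $50: Haddad $450,750; Marchetti $190,650; Ibarra $1,196,600; Orozco $972,450; Kowalski $1,367,950; Tam $444,000. Sum = $4,622,400.
Difference $4,622,350 − $4,622,400 = −$50 applied to largest allocation (Kowalski): Kowalski becomes $1,367,900.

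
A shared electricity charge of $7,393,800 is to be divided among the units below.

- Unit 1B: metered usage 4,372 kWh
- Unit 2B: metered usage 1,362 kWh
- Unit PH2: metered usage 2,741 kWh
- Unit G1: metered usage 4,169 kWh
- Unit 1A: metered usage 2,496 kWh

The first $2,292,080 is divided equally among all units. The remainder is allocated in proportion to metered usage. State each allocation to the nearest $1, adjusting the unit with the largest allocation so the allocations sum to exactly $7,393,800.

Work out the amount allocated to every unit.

Unit 1B: $1,931,647 | Unit 2B: $917,369 | Unit PH2: $1,382,050 | Unit G1: $1,863,242 | Unit 1A: $1,299,492

First tranche $2,292,080 split equally: $458,416 each.
Remainder $5,101,720 by metered usage (total 15,140): Unit 1B 1,473,231.17 → $1,473,231; Unit 2B 458,952.62 → $458,953; Unit PH2 923,633.72 → $923,634; Unit G1 1,404,826.33 → $1,404,826; Unit 1A 841,076.16 → $841,076.
Totals: Unit 1B $458,416 + $1,473,231 = $1,931,647; Unit 2B $458,416 + $458,953 = $917,369; Unit PH2 $458,416 + $923,634 = $1,382,050; Unit G1 $458,416 + $1,404,826 = $1,863,242; Unit 1A $458,416 + $841,076 = $1,299,492.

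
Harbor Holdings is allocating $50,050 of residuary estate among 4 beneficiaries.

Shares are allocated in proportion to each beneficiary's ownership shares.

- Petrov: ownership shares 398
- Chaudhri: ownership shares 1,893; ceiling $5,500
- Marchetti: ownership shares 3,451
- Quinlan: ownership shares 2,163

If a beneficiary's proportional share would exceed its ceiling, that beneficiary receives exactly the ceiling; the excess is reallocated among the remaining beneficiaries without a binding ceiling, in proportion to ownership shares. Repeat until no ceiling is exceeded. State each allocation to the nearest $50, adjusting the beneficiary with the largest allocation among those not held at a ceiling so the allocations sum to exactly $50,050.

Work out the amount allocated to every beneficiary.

Ownership shares total: 7,905.
Pro-rata shares before constraints: Petrov 2,519.91; Chaudhri 11,985.41; Marchetti 21,849.78; Quinlan 13,694.90.
Held at cap: Chaudhri ($5,500); balance $44,550 reallocated over remaining ownership shares 6,012.
Remaining shares: Petrov 2,949.25 → $2,950; Marchetti 25,572.53 → $25,550; Quinlan 16,028.22 → $16,050.

Petrov: $2,950 | Chaudhri: $5,500 | Marchetti: $25,550 | Quinlan: $16,050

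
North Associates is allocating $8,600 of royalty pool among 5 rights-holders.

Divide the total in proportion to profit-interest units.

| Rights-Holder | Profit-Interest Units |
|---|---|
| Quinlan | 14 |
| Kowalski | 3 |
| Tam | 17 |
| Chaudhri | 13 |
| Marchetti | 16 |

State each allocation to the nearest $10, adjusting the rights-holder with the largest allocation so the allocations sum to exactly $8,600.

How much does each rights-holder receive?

Profit-interest units total: 63.
Pro-rata amounts: Quinlan 14/63 × $8,600 = 1,911.11; Kowalski 3/63 × $8,600 = 409.52; Tam 17/63 × $8,600 = 2,320.63; Chaudhri 13/63 × $8,600 = 1,774.60; Marchetti 16/63 × $8,600 = 2,184.13.
After rounding ($10): Quinlan $1,910; Kowalski $410; Tam $2,320; Chaudhri $1,770; Marchetti $2,180. Sum = $8,590.
Difference $8,600 − $8,590 = +$10 applied to largest allocation (Tam): Tam becomes $2,330.

Quinlan: $1,910 · Kowalski: $410 · Tam: $2,330 · Chaudhri: $1,770 · Marchetti: $2,180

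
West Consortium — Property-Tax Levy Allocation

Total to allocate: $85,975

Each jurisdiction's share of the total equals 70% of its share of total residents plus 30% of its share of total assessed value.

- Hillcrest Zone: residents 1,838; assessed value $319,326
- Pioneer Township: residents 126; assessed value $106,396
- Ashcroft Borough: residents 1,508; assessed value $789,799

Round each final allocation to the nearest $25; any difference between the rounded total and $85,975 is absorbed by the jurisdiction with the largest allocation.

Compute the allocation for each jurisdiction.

Residents total 3,472; assessed value total 1,215,521.
Blended shares (70% residents + 30% assessed value): Hillcrest Zone 0.4494; Pioneer Township 0.0517; Ashcroft Borough 0.4990.
Raw shares: Hillcrest Zone 38,635.16; Pioneer Township 4,441.69; Ashcroft Borough 42,898.15.
At nearest $25: Hillcrest Zone $38,625; Pioneer Township $4,450; Ashcroft Borough $42,900. Sum = $85,975.
No rounding difference to absorb.

Hillcrest Zone: $38,625; Pioneer Township: $4,450; Ashcroft Borough: $42,900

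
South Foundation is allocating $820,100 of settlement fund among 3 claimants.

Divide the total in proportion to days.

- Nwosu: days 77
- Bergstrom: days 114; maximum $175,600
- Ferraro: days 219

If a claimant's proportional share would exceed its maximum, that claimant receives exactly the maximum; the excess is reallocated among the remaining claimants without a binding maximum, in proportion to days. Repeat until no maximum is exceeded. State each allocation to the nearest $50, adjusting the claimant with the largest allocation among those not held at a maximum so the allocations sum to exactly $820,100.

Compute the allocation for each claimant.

Combined days = 410.
Pro-rata shares before constraints: Nwosu 154,018.78; Bergstrom 228,027.80; Ferraro 438,053.41.
Capped: Bergstrom ($175,600); balance $644,500 reallocated over remaining days 296.
Remaining shares: Nwosu 167,657.09 → $167,650; Ferraro 476,842.91 → $476,850.

Nwosu: $167,650 · Bergstrom: $175,600 · Ferraro: $476,850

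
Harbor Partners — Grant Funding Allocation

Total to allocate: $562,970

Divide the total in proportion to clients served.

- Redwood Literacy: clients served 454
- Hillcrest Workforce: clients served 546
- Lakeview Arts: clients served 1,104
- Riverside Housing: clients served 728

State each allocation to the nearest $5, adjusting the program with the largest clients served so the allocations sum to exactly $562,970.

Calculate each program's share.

Sum of clients served: 2,832.
Unrounded shares: Redwood Literacy 454/2,832 × $562,970 = 90,250.13; Hillcrest Workforce 546/2,832 × $562,970 = 108,538.71; Lakeview Arts 1,104/2,832 × $562,970 = 219,462.88; Riverside Housing 728/2,832 × $562,970 = 144,718.28.
At nearest $5: Redwood Literacy $90,250; Hillcrest Workforce $108,540; Lakeview Arts $219,465; Riverside Housing $144,720. Sum = $562,975.
Difference $562,970 − $562,975 = −$5 applied to largest clients served (Lakeview Arts): Lakeview Arts becomes $219,460.

Redwood Literacy: $90,250 · Hillcrest Workforce: $108,540 · Lakeview Arts: $219,460 · Riverside Housing: $144,720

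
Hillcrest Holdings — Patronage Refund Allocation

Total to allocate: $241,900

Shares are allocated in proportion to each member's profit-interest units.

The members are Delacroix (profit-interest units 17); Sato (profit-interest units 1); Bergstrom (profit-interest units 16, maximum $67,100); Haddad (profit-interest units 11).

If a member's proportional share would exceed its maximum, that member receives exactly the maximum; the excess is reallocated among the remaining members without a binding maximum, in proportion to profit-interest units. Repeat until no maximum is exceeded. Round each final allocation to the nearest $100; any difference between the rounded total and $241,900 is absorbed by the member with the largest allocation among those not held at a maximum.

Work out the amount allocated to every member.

Profit-interest units total: 45.
Pro-rata shares before constraints: Delacroix 91,384.44; Sato 5,375.56; Bergstrom 86,008.89; Haddad 59,131.11.
Capped: Bergstrom ($67,100); remaining pool $174,800 reallocated over remaining profit-interest units 29.
Shares after redistribution: Delacroix 102,468.97 → $102,500; Sato 6,027.59 → $6,000; Haddad 66,303.45 → $66,300.

Delacroix: $102,500; Sato: $6,000; Bergstrom: $67,100; Haddad: $66,300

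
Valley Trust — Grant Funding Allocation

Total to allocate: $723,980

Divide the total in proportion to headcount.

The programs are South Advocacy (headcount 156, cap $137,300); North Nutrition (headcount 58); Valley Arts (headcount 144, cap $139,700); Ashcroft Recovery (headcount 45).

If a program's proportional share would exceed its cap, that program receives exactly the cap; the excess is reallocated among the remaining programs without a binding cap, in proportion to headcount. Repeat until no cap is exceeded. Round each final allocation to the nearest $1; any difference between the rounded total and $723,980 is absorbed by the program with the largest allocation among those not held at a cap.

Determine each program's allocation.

Sum of headcount: 403.
Unconstrained shares: South Advocacy 280,250.32; North Nutrition 104,195.63; Valley Arts 258,692.61; Ashcroft Recovery 80,841.44.
Capped: South Advocacy ($137,300), Valley Arts ($139,700); residual $446,980 reallocated over remaining headcount 103.
Remaining shares: North Nutrition 251,697.48 → $251,697; Ashcroft Recovery 195,282.52 → $195,283.

South Advocacy: $137,300 | North Nutrition: $251,697 | Valley Arts: $139,700 | Ashcroft Recovery: $195,283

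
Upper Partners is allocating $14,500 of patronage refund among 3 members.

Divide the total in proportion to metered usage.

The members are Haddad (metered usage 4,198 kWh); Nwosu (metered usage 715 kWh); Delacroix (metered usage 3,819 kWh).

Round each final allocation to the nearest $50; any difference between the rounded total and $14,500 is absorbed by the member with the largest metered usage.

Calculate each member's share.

Total metered usage = 4,198 + 715 + 3,819 = 8,732.
Proportional shares: Haddad 6,971.03; Nwosu 1,187.30; Delacroix 6,341.67.
At nearest $50: Haddad $6,950; Nwosu $1,200; Delacroix $6,350. Sum = $14,500.
Sum already equals the total — no adjustment.

Haddad: $6,950 · Nwosu: $1,200 · Delacroix: $6,350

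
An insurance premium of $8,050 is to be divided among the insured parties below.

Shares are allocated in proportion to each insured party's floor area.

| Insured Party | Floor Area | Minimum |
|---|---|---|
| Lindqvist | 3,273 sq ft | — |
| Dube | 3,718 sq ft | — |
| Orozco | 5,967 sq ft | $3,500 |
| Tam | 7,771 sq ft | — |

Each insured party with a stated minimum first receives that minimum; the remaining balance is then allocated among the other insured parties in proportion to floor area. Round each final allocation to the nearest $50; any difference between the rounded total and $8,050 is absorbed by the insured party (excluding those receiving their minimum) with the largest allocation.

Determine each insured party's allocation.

Lindqvist: $1,000 | Dube: $1,150 | Orozco: $3,500 | Tam: $2,400

Guaranteed amounts: Orozco $3,500. Balance $4,550.
Balance split over remaining floor area 14,762: Lindqvist 1,008.82 → $1,000; Dube 1,145.98 → $1,150; Tam 2,395.21 → $2,400.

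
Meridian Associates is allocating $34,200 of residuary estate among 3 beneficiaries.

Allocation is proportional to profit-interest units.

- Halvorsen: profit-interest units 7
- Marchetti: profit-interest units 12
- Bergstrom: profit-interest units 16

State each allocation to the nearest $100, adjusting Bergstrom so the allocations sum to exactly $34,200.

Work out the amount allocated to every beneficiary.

Combined profit-interest units = 35.
Raw shares: Halvorsen 7/35 × $34,200 = 6,840.00; Marchetti 12/35 × $34,200 = 11,725.71; Bergstrom 16/35 × $34,200 = 15,634.29.
Rounded to nearest $100: Halvorsen $6,800; Marchetti $11,700; Bergstrom $15,600. Sum = $34,100.
Difference $34,200 − $34,100 = +$100 applied to Bergstrom: Bergstrom becomes $15,700.

Halvorsen: $6,800 | Marchetti: $11,700 | Bergstrom: $15,700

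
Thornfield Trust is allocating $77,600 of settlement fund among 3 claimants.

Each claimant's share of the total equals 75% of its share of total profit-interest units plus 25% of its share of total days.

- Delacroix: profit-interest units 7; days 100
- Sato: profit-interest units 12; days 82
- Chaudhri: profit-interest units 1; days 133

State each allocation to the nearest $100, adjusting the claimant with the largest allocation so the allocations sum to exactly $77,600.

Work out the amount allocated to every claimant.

Delacroix: $26,500 | Sato: $40,000 | Chaudhri: $11,100

Profit-interest units total 20; days total 315.
Combined weights (75% profit-interest units + 25% days): Delacroix 0.3419; Sato 0.5151; Chaudhri 0.1431.
Pro-rata amounts: Delacroix 26,528.73; Sato 39,970.16; Chaudhri 11,101.11.
After rounding ($100): Delacroix $26,500; Sato $40,000; Chaudhri $11,100. Sum = $77,600.
Sum already equals the total — no adjustment.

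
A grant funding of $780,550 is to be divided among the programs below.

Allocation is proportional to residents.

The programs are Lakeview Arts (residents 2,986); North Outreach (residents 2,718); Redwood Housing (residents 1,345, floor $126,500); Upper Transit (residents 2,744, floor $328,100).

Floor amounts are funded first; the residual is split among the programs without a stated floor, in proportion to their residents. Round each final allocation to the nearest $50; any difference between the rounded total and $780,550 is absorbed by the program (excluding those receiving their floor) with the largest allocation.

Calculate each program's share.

Guaranteed amounts: Redwood Housing $126,500; Upper Transit $328,100. Remaining pool $325,950.
Remaining pool split over remaining residents 5,704: Lakeview Arts 170,632.31 → $170,650; North Outreach 155,317.69 → $155,300.

Lakeview Arts: $170,650; North Outreach: $155,300; Redwood Housing: $126,500; Upper Transit: $328,100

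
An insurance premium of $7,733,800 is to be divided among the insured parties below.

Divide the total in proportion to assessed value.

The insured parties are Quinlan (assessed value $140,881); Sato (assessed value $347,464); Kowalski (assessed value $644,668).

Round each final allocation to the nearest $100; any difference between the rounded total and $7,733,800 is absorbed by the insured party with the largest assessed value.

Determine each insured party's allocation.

Combined assessed value = 1,133,013.
Raw shares: Quinlan 140,881/1,133,013 × $7,733,800 = 961,635.46; Sato 347,464/1,133,013 × $7,733,800 = 2,371,744.26; Kowalski 644,668/1,133,013 × $7,733,800 = 4,400,420.28.
At nearest $100: Quinlan $961,600; Sato $2,371,700; Kowalski $4,400,400. Sum = $7,733,700.
Difference $7,733,800 − $7,733,700 = +$100 applied to largest assessed value (Kowalski): Kowalski becomes $4,400,500.

Quinlan: $961,600; Sato: $2,371,700; Kowalski: $4,400,500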